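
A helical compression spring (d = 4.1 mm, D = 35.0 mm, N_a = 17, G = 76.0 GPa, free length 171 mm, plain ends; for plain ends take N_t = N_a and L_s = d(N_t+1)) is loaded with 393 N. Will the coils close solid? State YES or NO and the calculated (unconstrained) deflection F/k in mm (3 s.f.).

k = Gd⁴/(8D³N_a) = (76.0×10³)(4.1⁴)/(8·35.0³·17) = 3.683 N/mm
N_t = 17; L_s = 4.1·18 = 73.8 mm; δ_solid = L₀ − L_s = 171 − 73.8 = 97.2 mm
δ = F/k = 393/3.683 = 106.71 mm
δ ≥ δ_solid → spring goes solid

YES, δ = 107 mm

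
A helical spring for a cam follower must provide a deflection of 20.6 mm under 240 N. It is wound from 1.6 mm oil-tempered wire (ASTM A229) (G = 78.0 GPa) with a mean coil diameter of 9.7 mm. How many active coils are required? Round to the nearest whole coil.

Required rate k = F/δ = 240/20.6 = 11.65 N/mm
N_a = Gd⁴/(8D³k) = (78.0×10³ × 1.6⁴)/(8 × 9.7³ × 11.65)
    = 511181 / 85064.7 = 6.009 → 6 coils

6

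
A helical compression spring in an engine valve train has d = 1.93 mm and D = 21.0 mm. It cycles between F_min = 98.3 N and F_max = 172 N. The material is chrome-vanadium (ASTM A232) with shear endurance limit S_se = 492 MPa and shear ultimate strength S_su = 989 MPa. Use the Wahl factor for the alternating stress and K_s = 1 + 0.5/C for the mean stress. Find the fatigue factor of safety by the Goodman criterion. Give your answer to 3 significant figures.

C = D/d = 21.0/1.93 = 10.8808; K_W = (4C−1)/(4C−4)+0.615/C = 1.1324; K_s = 1+0.5/C = 1.0460
F_a = (F_max−F_min)/2 = 36.85 N; F_m = (F_max+F_min)/2 = 135.15 N
τ_a = K_W·8F_aD/(πd³) = 1.1324 × 274.11 = 310.41 MPa
τ_m = K_s·8F_mD/(πd³) = 1.0460 × 1005.3 = 1051.5 MPa
Goodman: 1/n_f = τ_a/S_se + τ_m/S_su = 310.41/492 + 1051.5/989 = 0.63091 + 1.06321 = 1.6941
n_f = 1/1.6941 = 0.5903

0.590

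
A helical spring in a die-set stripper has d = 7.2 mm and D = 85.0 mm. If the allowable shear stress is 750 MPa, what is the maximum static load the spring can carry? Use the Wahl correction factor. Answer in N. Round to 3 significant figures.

1150 N

C = D/d = 85.0/7.2 = 11.8056
K_W = (4C−1)/(4C−4) + 0.615/C = 46.222/43.222 + 0.0521 = 1.1215
τ_max = K·8FD/(πd³) → F_max = τ_allow·πd³/(8DK)
F_max = 750·π·7.2³/(8·85.0·1.1215) = 8.7944e+05/762.62 = 1153.2 N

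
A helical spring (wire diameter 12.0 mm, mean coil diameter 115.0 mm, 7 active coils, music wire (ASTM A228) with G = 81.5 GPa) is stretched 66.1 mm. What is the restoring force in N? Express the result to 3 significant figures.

1310 N

k = Gd⁴/(8D³N_a) = (81.5×10³)(12.0⁴)/(8·115.0³·7) = 19.843 N/mm
F = k·δ = 19.843 × 66.1 = 1311.6 N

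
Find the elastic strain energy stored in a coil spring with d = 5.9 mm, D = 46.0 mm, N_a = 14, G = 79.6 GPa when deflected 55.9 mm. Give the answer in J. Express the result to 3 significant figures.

13.8 J

k = Gd⁴/(8D³N_a) = (79.6×10³)(5.9⁴)/(8·46.0³·14) = 8.8477 N/mm
U = ½kδ² = 0.5 × 8.8477 × 55.9² = 13824 N·mm = 13.824 J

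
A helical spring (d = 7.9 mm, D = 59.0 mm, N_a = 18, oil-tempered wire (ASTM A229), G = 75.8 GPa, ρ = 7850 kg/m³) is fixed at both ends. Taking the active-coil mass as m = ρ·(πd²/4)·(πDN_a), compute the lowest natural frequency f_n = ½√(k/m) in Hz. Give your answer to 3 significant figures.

44.1 Hz

k = Gd⁴/(8D³N_a) = (75.8×10³)(7.9⁴)/(8·59.0³·18) = 9.983 N/mm = 9983 N/m
Wire length L = πDN_a = π·59.0·18 = 3336.4 mm
m = ρ·(πd²/4)·L = 7850 × 49.017×10⁻⁶ m² × 3.3364 m = 1.2838 kg
f_n = ½√(k/m) = 0.5·√(9983/1.2838) = 0.5·√(7776.3) = 44.092 Hz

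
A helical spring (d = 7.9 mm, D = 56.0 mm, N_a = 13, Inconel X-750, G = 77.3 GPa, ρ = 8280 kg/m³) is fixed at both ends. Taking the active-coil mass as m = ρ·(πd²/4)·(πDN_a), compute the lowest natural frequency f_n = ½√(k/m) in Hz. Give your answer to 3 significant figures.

k = Gd⁴/(8D³N_a) = (77.3×10³)(7.9⁴)/(8·56.0³·13) = 16.485 N/mm = 16485 N/m
Wire length L = πDN_a = π·56.0·13 = 2287.1 mm
m = ρ·(πd²/4)·L = 8280 × 49.017×10⁻⁶ m² × 2.2871 m = 0.92823 kg
f_n = ½√(k/m) = 0.5·√(16485/0.92823) = 0.5·√(17760) = 66.633 Hz

66.6 Hz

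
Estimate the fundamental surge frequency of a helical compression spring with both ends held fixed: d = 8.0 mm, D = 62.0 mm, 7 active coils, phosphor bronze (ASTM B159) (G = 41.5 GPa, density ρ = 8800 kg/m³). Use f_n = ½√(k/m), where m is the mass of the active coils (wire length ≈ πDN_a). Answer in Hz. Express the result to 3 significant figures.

72.7 Hz

k = Gd⁴/(8D³N_a) = (41.5×10³)(8.0⁴)/(8·62.0³·7) = 12.736 N/mm = 12736 N/m
Wire length L = πDN_a = π·62.0·7 = 1363.5 mm
m = ρ·(πd²/4)·L = 8800 × 50.265×10⁻⁶ m² × 1.3635 m = 0.6031 kg
f_n = ½√(k/m) = 0.5·√(12736/0.6031) = 0.5·√(21118) = 72.66 Hz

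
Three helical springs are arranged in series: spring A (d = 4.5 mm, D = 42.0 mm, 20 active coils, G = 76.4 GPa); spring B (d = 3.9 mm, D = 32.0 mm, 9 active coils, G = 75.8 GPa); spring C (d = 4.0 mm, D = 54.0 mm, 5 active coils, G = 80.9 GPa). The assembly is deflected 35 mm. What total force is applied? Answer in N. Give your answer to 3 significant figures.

k_A = Gd⁴/(8D³N_a) = (76.4×10³)(4.5⁴)/(8·42.0³·20) = 2.6429 N/mm
k_B = Gd⁴/(8D³N_a) = (75.8×10³)(3.9⁴)/(8·32.0³·9) = 7.4327 N/mm
k_C = Gd⁴/(8D³N_a) = (80.9×10³)(4.0⁴)/(8·54.0³·5) = 3.2881 N/mm
Series: 1/k_eq = 1/2.6429 + 1/7.4327 + 1/3.2881 = 0.81704; k_eq = 1.2239 N/mm
F = k_eq·δ = 1.2239·35 = 42.837 N

42.8 N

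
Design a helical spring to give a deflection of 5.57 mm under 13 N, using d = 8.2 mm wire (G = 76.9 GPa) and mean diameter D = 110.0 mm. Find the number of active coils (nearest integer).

Required rate k = F/δ = 13/5.57 = 2.3339 N/mm
N_a = Gd⁴/(8D³k) = (76.9×10³ × 8.2⁴)/(8 × 110.0³ × 2.3339)
    = 3.47682e+08 / 2.48517e+07 = 13.99 → 14 coils

14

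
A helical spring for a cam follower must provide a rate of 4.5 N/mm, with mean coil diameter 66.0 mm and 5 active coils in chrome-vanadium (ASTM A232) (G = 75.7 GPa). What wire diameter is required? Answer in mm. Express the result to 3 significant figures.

5.11 mm

d = (8D³N_a·k / G)^(1/4) = (8·66.0³·5·4.5 / (75.7×10³))^0.25
  = (683.61)^0.25 = 5.1133 mm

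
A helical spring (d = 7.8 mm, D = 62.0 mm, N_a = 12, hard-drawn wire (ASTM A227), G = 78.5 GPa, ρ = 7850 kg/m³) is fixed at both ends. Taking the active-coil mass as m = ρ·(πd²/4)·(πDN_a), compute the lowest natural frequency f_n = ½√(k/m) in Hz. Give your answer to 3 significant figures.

k = Gd⁴/(8D³N_a) = (78.5×10³)(7.8⁴)/(8·62.0³·12) = 12.7 N/mm = 12700 N/m
Wire length L = πDN_a = π·62.0·12 = 2337.3 mm
m = ρ·(πd²/4)·L = 7850 × 47.784×10⁻⁶ m² × 2.3373 m = 0.87674 kg
f_n = ½√(k/m) = 0.5·√(12700/0.87674) = 0.5·√(14485) = 60.178 Hz

60.2 Hz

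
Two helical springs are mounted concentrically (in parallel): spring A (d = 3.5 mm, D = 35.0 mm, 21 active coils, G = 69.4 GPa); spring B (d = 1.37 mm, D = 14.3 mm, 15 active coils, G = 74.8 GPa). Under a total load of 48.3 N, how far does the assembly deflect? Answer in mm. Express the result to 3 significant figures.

22.0 mm

k_A = Gd⁴/(8D³N_a) = (69.4×10³)(3.5⁴)/(8·35.0³·21) = 1.4458 N/mm
k_B = Gd⁴/(8D³N_a) = (74.8×10³)(1.37⁴)/(8·14.3³·15) = 0.75092 N/mm
Parallel: k_eq = 1.4458 + 0.75092 = 2.1968 N/mm
δ = F/k_eq = 48.3/2.1968 = 21.987 mm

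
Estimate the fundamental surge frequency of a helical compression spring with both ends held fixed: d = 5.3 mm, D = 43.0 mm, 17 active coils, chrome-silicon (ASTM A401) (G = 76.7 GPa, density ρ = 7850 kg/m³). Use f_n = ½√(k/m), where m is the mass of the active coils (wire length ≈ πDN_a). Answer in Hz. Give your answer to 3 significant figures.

59.3 Hz

k = Gd⁴/(8D³N_a) = (76.7×10³)(5.3⁴)/(8·43.0³·17) = 5.597 N/mm = 5597 N/m
Wire length L = πDN_a = π·43.0·17 = 2296.5 mm
m = ρ·(πd²/4)·L = 7850 × 22.062×10⁻⁶ m² × 2.2965 m = 0.39772 kg
f_n = ½√(k/m) = 0.5·√(5597/0.39772) = 0.5·√(14073) = 59.314 Hz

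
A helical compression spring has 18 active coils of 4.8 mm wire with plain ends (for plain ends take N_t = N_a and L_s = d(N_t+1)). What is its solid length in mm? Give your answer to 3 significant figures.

91.2 mm

plain ends: N_t = N_a = 18
L_s = d·(N_t+1) = 4.8 × 19 = 91.2 mm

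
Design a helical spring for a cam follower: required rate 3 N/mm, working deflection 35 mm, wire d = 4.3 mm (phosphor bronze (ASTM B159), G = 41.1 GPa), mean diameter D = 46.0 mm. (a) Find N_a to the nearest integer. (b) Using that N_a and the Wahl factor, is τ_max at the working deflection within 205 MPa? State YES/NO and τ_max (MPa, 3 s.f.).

(a) 6 coils; (b) YES, τ_max = 176 MPa

N_a = Gd⁴/(8D³k) = (41.1×10³)(4.3⁴)/(8·46.0³·3) = 6.015 → N_a = 6
Actual rate k = Gd⁴/(8D³·6) = 3.0075 N/mm
Working load F = kδ = 3.0075·35 = 105.26 N
C = 46.0/4.3 = 10.6977; K_W = (4C−1)/(4C−4)+0.615/C = 1.1348
τ_max = K_W·8FD/(πd³) = 1.1348·155.08 = 175.99 MPa
τ_max ≤ 205 MPa → acceptable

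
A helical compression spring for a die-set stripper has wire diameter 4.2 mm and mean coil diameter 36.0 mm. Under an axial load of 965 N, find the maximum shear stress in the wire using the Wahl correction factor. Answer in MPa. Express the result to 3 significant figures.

1400 MPa

Spring index C = D/d = 36.0/4.2 = 8.5714
K_W = (4C−1)/(4C−4) + 0.615/C = 33.286/30.286 + 0.0717 = 1.1708
τ₀ = 8FD/(πd³) = 8·965·36.0/(π·4.2³) = 277920/232.75 = 1194 MPa
τ_max = K·τ₀ = 1.1708 × 1194 = 1398 MPa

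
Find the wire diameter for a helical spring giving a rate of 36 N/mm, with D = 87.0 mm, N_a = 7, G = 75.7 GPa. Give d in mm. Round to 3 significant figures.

11.5 mm

d = (8D³N_a·k / G)^(1/4) = (8·87.0³·7·36 / (75.7×10³))^0.25
  = (17537)^0.25 = 11.5077 mm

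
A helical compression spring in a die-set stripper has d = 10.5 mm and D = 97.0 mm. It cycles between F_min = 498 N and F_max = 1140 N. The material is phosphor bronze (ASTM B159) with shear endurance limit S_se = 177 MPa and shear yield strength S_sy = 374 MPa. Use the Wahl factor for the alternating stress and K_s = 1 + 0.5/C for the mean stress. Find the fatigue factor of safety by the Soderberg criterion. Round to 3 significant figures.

C = D/d = 97.0/10.5 = 9.2381; K_W = (4C−1)/(4C−4)+0.615/C = 1.1576; K_s = 1+0.5/C = 1.0541
F_a = (F_max−F_min)/2 = 321 N; F_m = (F_max+F_min)/2 = 819 N
τ_a = K_W·8F_aD/(πd³) = 1.1576 × 68.493 = 79.289 MPa
τ_m = K_s·8F_mD/(πd³) = 1.0541 × 174.75 = 184.21 MPa
Soderberg: 1/n_f = τ_a/S_se + τ_m/S_sy = 79.289/177 + 184.21/374 = 0.44796 + 0.49255 = 0.94051
n_f = 1/0.94051 = 1.063

1.06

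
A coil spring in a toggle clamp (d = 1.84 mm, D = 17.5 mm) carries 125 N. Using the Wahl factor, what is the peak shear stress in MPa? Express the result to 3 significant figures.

Spring index C = D/d = 17.5/1.84 = 9.5109
K_W = (4C−1)/(4C−4) + 0.615/C = 37.043/34.043 + 0.0647 = 1.1528
τ₀ = 8FD/(πd³) = 8·125·17.5/(π·1.84³) = 17500/19.571 = 894.2 MPa
τ_max = K·τ₀ = 1.1528 × 894.2 = 1030.8 MPa

1030 MPa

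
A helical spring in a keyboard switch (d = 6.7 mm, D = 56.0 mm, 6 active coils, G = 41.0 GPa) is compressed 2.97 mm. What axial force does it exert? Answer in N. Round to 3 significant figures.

29.1 N

k = Gd⁴/(8D³N_a) = (41.0×10³)(6.7⁴)/(8·56.0³·6) = 9.8012 N/mm
F = k·δ = 9.8012 × 2.97 = 29.109 N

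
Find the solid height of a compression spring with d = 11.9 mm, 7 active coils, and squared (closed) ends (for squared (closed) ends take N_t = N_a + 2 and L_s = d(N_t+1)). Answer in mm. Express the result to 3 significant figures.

squared (closed) ends: N_t = N_a + 2 = 7 + 2 = 9
L_s = d·(N_t+1) = 11.9 × 10 = 119 mm

119 mm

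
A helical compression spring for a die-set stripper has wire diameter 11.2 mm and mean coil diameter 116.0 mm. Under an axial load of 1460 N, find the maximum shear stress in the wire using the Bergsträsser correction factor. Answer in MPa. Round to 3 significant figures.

347 MPa

Spring index C = D/d = 116.0/11.2 = 10.3571
K_B = (4C+2)/(4C−3) = 43.429/38.429 = 1.1301
τ₀ = 8FD/(πd³) = 8·1460·116.0/(π·11.2³) = 1.35488e+06/4413.7 = 306.97 MPa
τ_max = K·τ₀ = 1.1301 × 306.97 = 346.91 MPa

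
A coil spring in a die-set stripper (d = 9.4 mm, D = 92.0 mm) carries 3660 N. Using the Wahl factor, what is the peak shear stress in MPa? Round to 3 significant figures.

1190 MPa

Spring index C = D/d = 92.0/9.4 = 9.7872
K_W = (4C−1)/(4C−4) + 0.615/C = 38.149/35.149 + 0.0628 = 1.1482
τ₀ = 8FD/(πd³) = 8·3660·92.0/(π·9.4³) = 2.69376e+06/2609.4 = 1032.3 MPa
τ_max = K·τ₀ = 1.1482 × 1032.3 = 1185.3 MPa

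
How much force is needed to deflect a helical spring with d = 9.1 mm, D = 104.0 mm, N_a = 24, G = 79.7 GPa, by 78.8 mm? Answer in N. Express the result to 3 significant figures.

199 N

k = Gd⁴/(8D³N_a) = (79.7×10³)(9.1⁴)/(8·104.0³·24) = 2.5306 N/mm
F = k·δ = 2.5306 × 78.8 = 199.41 N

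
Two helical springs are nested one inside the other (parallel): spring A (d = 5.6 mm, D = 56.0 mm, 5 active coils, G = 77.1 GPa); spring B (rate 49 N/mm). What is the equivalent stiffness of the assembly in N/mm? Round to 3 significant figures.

59.8 N/mm

k_A = Gd⁴/(8D³N_a) = (77.1×10³)(5.6⁴)/(8·56.0³·5) = 10.794 N/mm
Parallel: k_eq = 10.794 + 49 = 59.794 N/mm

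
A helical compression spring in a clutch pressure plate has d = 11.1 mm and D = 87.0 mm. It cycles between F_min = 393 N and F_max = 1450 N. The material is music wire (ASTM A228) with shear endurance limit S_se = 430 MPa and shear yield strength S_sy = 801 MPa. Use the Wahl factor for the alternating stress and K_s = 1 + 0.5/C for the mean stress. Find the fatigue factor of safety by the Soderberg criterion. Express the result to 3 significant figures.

C = D/d = 87.0/11.1 = 7.8378; K_W = (4C−1)/(4C−4)+0.615/C = 1.1881; K_s = 1+0.5/C = 1.0638
F_a = (F_max−F_min)/2 = 528.5 N; F_m = (F_max+F_min)/2 = 921.5 N
τ_a = K_W·8F_aD/(πd³) = 1.1881 × 85.612 = 101.72 MPa
τ_m = K_s·8F_mD/(πd³) = 1.0638 × 149.27 = 158.8 MPa
Soderberg: 1/n_f = τ_a/S_se + τ_m/S_sy = 101.72/430 + 158.8/801 = 0.23656 + 0.19825 = 0.43481
n_f = 1/0.43481 = 2.3

2.30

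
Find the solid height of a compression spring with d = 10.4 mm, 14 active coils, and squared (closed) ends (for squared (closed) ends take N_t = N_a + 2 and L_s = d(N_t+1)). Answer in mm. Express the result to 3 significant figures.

squared (closed) ends: N_t = N_a + 2 = 14 + 2 = 16
L_s = d·(N_t+1) = 10.4 × 17 = 176.8 mm

177 mm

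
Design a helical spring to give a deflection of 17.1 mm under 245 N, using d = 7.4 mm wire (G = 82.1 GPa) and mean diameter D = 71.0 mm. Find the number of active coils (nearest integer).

Required rate k = F/δ = 245/17.1 = 14.327 N/mm
N_a = Gd⁴/(8D³k) = (82.1×10³ × 7.4⁴)/(8 × 71.0³ × 14.327)
    = 2.4619e+08 / 4.10237e+07 = 6.001 → 6 coils

6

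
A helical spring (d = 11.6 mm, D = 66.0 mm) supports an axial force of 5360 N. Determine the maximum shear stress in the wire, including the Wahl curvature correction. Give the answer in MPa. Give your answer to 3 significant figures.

Spring index C = D/d = 66.0/11.6 = 5.6897
K_W = (4C−1)/(4C−4) + 0.615/C = 21.759/18.759 + 0.1081 = 1.2680
τ₀ = 8FD/(πd³) = 8·5360·66.0/(π·11.6³) = 2.83008e+06/4903.7 = 577.13 MPa
τ_max = K·τ₀ = 1.2680 × 577.13 = 731.81 MPa

732 MPa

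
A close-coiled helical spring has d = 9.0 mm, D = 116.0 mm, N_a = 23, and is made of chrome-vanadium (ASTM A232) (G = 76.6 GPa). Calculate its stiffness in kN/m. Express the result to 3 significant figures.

k = Gd⁴/(8D³N_a) = (76.6×10³ × 9.0⁴) / (8 × 116.0³ × 23)
  = 5.02573e+08 / 2.87205e+08 = 1.7499 N/mm

1.75 kN/m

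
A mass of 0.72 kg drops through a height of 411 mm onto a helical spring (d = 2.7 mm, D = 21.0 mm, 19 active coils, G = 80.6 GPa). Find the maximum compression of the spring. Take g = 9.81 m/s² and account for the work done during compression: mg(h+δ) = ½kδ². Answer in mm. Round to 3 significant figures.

46.1 mm

k = Gd⁴/(8D³N_a) = (80.6×10³)(2.7⁴)/(8·21.0³·19) = 3.0429 N/mm
W = mg = 0.72 × 9.81 = 7.0632 N
½kδ² − Wδ − Wh = 0 → δ = (W + √(W² + 2kWh))/k
δ = (7.0632 + √(49.889 + 17667))/3.0429 = (7.0632 + 133.1)/3.0429 = 46.064 mm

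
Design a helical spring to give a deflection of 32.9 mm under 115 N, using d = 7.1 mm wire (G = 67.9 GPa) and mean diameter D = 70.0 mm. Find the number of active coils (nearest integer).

Required rate k = F/δ = 115/32.9 = 3.4954 N/mm
N_a = Gd⁴/(8D³k) = (67.9×10³ × 7.1⁴)/(8 × 70.0³ × 3.4954)
    = 1.72545e+08 / 9.59149e+06 = 17.99 → 18 coils

18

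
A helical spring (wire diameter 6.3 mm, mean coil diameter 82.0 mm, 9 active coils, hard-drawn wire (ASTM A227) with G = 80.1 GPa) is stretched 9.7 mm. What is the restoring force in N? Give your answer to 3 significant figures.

30.8 N

k = Gd⁴/(8D³N_a) = (80.1×10³)(6.3⁴)/(8·82.0³·9) = 3.1785 N/mm
F = k·δ = 3.1785 × 9.7 = 30.831 N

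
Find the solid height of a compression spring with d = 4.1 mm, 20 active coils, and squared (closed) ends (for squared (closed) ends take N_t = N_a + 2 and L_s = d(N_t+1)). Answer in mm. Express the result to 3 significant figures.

94.3 mm

squared (closed) ends: N_t = N_a + 2 = 20 + 2 = 22
L_s = d·(N_t+1) = 4.1 × 23 = 94.3 mm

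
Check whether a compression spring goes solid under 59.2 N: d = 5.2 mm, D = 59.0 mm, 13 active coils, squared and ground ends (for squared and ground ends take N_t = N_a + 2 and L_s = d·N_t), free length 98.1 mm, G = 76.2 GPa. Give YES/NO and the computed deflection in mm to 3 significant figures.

YES, δ = 22.7 mm

k = Gd⁴/(8D³N_a) = (76.2×10³)(5.2⁴)/(8·59.0³·13) = 2.6084 N/mm
N_t = 15; L_s = 5.2·15 = 78 mm; δ_solid = L₀ − L_s = 98.1 − 78 = 20.1 mm
δ = F/k = 59.2/2.6084 = 22.696 mm
δ ≥ δ_solid → spring goes solid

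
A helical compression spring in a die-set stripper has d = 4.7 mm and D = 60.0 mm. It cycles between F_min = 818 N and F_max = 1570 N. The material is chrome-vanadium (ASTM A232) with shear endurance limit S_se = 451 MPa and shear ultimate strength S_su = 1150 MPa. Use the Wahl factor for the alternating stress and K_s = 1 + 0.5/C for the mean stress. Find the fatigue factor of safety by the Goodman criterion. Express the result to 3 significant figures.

C = D/d = 60.0/4.7 = 12.7660; K_W = (4C−1)/(4C−4)+0.615/C = 1.1119; K_s = 1+0.5/C = 1.0392
F_a = (F_max−F_min)/2 = 376 N; F_m = (F_max+F_min)/2 = 1194 N
τ_a = K_W·8F_aD/(πd³) = 1.1119 × 553.33 = 615.26 MPa
τ_m = K_s·8F_mD/(πd³) = 1.0392 × 1757.1 = 1825.9 MPa
Goodman: 1/n_f = τ_a/S_se + τ_m/S_su = 615.26/451 + 1825.9/1150 = 1.36421 + 1.58778 = 2.952
n_f = 1/2.952 = 0.3388

0.339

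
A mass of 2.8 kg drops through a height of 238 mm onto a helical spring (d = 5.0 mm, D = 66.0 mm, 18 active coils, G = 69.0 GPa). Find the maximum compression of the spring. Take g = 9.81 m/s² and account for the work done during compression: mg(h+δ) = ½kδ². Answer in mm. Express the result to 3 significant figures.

141 mm

k = Gd⁴/(8D³N_a) = (69.0×10³)(5.0⁴)/(8·66.0³·18) = 1.0417 N/mm
W = mg = 2.8 × 9.81 = 27.468 N
½kδ² − Wδ − Wh = 0 → δ = (W + √(W² + 2kWh))/k
δ = (27.468 + √(754.49 + 13619.7))/1.0417 = (27.468 + 119.89)/1.0417 = 141.46 mm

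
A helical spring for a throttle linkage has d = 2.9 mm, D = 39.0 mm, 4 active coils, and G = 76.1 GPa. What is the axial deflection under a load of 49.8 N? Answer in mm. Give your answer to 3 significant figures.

k = Gd⁴/(8D³N_a) = (76.1×10³)(2.9⁴)/(8·39.0³·4) = 2.8355 N/mm
δ = F/k = 49.8 / 2.8355 = 17.563 mm

17.6 mm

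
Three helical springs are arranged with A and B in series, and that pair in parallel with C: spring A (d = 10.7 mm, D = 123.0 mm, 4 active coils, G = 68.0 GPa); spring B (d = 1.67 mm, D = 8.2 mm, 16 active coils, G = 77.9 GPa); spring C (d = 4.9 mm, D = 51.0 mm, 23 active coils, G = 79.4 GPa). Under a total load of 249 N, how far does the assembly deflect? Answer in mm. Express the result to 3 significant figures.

k_A = Gd⁴/(8D³N_a) = (68.0×10³)(10.7⁴)/(8·123.0³·4) = 14.969 N/mm
k_B = Gd⁴/(8D³N_a) = (77.9×10³)(1.67⁴)/(8·8.2³·16) = 8.5852 N/mm
k_C = Gd⁴/(8D³N_a) = (79.4×10³)(4.9⁴)/(8·51.0³·23) = 1.8753 N/mm
Springs A,B series: k_AB = 1/(1/14.969+1/8.5852) = 5.456 N/mm; parallel with C: k_eq = 5.456+1.8753 = 7.3313 N/mm
δ = F/k_eq = 249/7.3313 = 33.964 mm

34.0 mm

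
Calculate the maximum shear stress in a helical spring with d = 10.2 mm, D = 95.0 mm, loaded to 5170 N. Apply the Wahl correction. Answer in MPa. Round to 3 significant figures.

1360 MPa

Spring index C = D/d = 95.0/10.2 = 9.3137
K_W = (4C−1)/(4C−4) + 0.615/C = 36.255/33.255 + 0.0660 = 1.1562
τ₀ = 8FD/(πd³) = 8·5170·95.0/(π·10.2³) = 3.9292e+06/3333.9 = 1178.6 MPa
τ_max = K·τ₀ = 1.1562 × 1178.6 = 1362.7 MPa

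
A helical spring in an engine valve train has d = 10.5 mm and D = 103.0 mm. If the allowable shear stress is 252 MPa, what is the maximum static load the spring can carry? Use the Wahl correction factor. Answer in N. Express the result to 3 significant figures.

969 N

C = D/d = 103.0/10.5 = 9.8095
K_W = (4C−1)/(4C−4) + 0.615/C = 38.238/35.238 + 0.0627 = 1.1478
τ_max = K·8FD/(πd³) → F_max = τ_allow·πd³/(8DK)
F_max = 252·π·10.5³/(8·103.0·1.1478) = 9.1647e+05/945.81 = 968.98 N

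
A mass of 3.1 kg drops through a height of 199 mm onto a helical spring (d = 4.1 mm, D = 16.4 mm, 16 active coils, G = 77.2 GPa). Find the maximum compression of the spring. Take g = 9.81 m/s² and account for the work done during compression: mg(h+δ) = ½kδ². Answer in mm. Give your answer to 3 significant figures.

k = Gd⁴/(8D³N_a) = (77.2×10³)(4.1⁴)/(8·16.4³·16) = 38.638 N/mm
W = mg = 3.1 × 9.81 = 30.411 N
½kδ² − Wδ − Wh = 0 → δ = (W + √(W² + 2kWh))/k
δ = (30.411 + √(924.83 + 467654))/38.638 = (30.411 + 684.53)/38.638 = 18.504 mm

18.5 mm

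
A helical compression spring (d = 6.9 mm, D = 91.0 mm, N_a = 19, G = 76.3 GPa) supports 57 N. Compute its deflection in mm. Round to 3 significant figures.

37.8 mm

k = Gd⁴/(8D³N_a) = (76.3×10³)(6.9⁴)/(8·91.0³·19) = 1.5099 N/mm
δ = F/k = 57 / 1.5099 = 37.75 mm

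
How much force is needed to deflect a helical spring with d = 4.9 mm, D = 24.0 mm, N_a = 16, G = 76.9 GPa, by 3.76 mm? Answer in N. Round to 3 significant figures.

k = Gd⁴/(8D³N_a) = (76.9×10³)(4.9⁴)/(8·24.0³·16) = 25.053 N/mm
F = k·δ = 25.053 × 3.76 = 94.201 N

94.2 N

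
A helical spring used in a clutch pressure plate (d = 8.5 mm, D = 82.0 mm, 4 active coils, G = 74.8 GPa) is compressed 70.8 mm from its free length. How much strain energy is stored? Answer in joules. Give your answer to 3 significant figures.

k = Gd⁴/(8D³N_a) = (74.8×10³)(8.5⁴)/(8·82.0³·4) = 22.13 N/mm
U = ½kδ² = 0.5 × 22.13 × 70.8² = 55465 N·mm = 55.465 J

55.5 J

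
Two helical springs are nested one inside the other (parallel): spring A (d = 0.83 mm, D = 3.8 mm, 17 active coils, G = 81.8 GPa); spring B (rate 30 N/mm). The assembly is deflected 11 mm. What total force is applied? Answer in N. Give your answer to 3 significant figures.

387 N

k_A = Gd⁴/(8D³N_a) = (81.8×10³)(0.83⁴)/(8·3.8³·17) = 5.2021 N/mm
Parallel: k_eq = 5.2021 + 30 = 35.202 N/mm
F = k_eq·δ = 35.202·11 = 387.22 N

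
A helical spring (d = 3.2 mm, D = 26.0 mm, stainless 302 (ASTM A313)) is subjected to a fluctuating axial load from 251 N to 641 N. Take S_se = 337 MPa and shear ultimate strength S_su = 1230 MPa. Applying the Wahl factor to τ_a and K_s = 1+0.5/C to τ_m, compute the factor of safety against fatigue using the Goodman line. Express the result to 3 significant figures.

0.463

C = D/d = 26.0/3.2 = 8.1250; K_W = (4C−1)/(4C−4)+0.615/C = 1.1810; K_s = 1+0.5/C = 1.0615
F_a = (F_max−F_min)/2 = 195 N; F_m = (F_max+F_min)/2 = 446 N
τ_a = K_W·8F_aD/(πd³) = 1.1810 × 394 = 465.3 MPa
τ_m = K_s·8F_mD/(πd³) = 1.0615 × 901.15 = 956.61 MPa
Goodman: 1/n_f = τ_a/S_se + τ_m/S_su = 465.3/337 + 956.61/1230 = 1.38071 + 0.77773 = 2.1584
n_f = 1/2.1584 = 0.4633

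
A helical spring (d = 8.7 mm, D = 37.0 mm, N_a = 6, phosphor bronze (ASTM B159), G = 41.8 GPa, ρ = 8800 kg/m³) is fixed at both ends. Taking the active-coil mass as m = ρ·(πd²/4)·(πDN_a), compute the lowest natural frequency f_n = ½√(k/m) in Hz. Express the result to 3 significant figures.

260 Hz

k = Gd⁴/(8D³N_a) = (41.8×10³)(8.7⁴)/(8·37.0³·6) = 98.493 N/mm = 98493 N/m
Wire length L = πDN_a = π·37.0·6 = 697.43 mm
m = ρ·(πd²/4)·L = 8800 × 59.447×10⁻⁶ m² × 0.69743 m = 0.36485 kg
f_n = ½√(k/m) = 0.5·√(98493/0.36485) = 0.5·√(2.6996e+05) = 259.79 Hz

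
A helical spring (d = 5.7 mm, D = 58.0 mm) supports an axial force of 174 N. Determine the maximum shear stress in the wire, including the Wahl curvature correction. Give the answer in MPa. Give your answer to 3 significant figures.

158 MPa

Spring index C = D/d = 58.0/5.7 = 10.1754
K_W = (4C−1)/(4C−4) + 0.615/C = 39.702/36.702 + 0.0604 = 1.1422
τ₀ = 8FD/(πd³) = 8·174·58.0/(π·5.7³) = 80736/581.8 = 138.77 MPa
τ_max = K·τ₀ = 1.1422 × 138.77 = 158.5 MPa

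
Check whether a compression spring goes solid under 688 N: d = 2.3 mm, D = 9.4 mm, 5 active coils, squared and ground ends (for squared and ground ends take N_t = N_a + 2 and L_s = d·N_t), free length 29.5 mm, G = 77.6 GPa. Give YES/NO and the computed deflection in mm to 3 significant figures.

k = Gd⁴/(8D³N_a) = (77.6×10³)(2.3⁴)/(8·9.4³·5) = 65.363 N/mm
N_t = 7; L_s = 2.3·7 = 16.1 mm; δ_solid = L₀ − L_s = 29.5 − 16.1 = 13.4 mm
δ = F/k = 688/65.363 = 10.526 mm
δ < δ_solid → spring does not go solid

NO, δ = 10.5 mm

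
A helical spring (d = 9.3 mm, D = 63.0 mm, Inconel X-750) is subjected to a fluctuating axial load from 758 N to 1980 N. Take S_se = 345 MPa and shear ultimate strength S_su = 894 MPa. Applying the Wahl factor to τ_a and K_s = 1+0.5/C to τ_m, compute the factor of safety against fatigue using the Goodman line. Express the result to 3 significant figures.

C = D/d = 63.0/9.3 = 6.7742; K_W = (4C−1)/(4C−4)+0.615/C = 1.2207; K_s = 1+0.5/C = 1.0738
F_a = (F_max−F_min)/2 = 611 N; F_m = (F_max+F_min)/2 = 1369 N
τ_a = K_W·8F_aD/(πd³) = 1.2207 × 121.86 = 148.76 MPa
τ_m = K_s·8F_mD/(πd³) = 1.0738 × 273.05 = 293.2 MPa
Goodman: 1/n_f = τ_a/S_se + τ_m/S_su = 148.76/345 + 293.2/894 = 0.43118 + 0.32796 = 0.75914
n_f = 1/0.75914 = 1.317

1.32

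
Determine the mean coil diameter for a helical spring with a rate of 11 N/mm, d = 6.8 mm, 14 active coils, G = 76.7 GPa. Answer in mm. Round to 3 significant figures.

D = (Gd⁴/(8N_a·k))^(1/3) = (76.7×10³·6.8⁴/(8·14·11))^(1/3)
  = (133113)^(1/3) = 51.0591 mm

51.1 mm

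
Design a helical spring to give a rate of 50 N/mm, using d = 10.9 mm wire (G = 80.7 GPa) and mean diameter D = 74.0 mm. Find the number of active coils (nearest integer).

N_a = Gd⁴/(8D³k) = (80.7×10³ × 10.9⁴)/(8 × 74.0³ × 50)
    = 1.13915e+09 / 1.6209e+08 = 7.028 → 7 coils

7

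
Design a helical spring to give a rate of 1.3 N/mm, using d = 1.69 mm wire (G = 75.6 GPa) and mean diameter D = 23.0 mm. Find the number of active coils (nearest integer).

N_a = Gd⁴/(8D³k) = (75.6×10³ × 1.69⁴)/(8 × 23.0³ × 1.3)
    = 616692 / 126537 = 4.874 → 5 coils

5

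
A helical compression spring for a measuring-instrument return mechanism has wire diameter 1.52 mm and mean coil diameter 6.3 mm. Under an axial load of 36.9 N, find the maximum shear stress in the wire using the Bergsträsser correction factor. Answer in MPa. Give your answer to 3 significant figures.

Spring index C = D/d = 6.3/1.52 = 4.1447
K_B = (4C+2)/(4C−3) = 18.579/13.579 = 1.3682
τ₀ = 8FD/(πd³) = 8·36.9·6.3/(π·1.52³) = 1859.76/11.033 = 168.57 MPa
τ_max = K·τ₀ = 1.3682 × 168.57 = 230.64 MPa

231 MPa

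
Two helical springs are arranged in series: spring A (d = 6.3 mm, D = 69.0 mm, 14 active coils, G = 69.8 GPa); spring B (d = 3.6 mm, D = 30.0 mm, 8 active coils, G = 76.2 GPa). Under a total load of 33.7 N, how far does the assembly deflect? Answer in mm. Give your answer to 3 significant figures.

k_A = Gd⁴/(8D³N_a) = (69.8×10³)(6.3⁴)/(8·69.0³·14) = 2.9885 N/mm
k_B = Gd⁴/(8D³N_a) = (76.2×10³)(3.6⁴)/(8·30.0³·8) = 7.4066 N/mm
Series: 1/k_eq = 1/2.9885 + 1/7.4066 = 0.46963; k_eq = 2.1293 N/mm
δ = F/k_eq = 33.7/2.1293 = 15.827 mm

15.8 mm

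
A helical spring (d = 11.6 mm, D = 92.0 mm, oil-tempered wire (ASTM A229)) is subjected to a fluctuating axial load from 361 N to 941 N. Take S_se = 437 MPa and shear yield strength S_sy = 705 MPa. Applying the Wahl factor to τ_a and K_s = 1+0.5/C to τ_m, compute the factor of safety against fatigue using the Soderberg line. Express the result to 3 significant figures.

3.77

C = D/d = 92.0/11.6 = 7.9310; K_W = (4C−1)/(4C−4)+0.615/C = 1.1858; K_s = 1+0.5/C = 1.0630
F_a = (F_max−F_min)/2 = 290 N; F_m = (F_max+F_min)/2 = 651 N
τ_a = K_W·8F_aD/(πd³) = 1.1858 × 43.526 = 51.611 MPa
τ_m = K_s·8F_mD/(πd³) = 1.0630 × 97.709 = 103.87 MPa
Soderberg: 1/n_f = τ_a/S_se + τ_m/S_sy = 51.611/437 + 103.87/705 = 0.11810 + 0.14733 = 0.26544
n_f = 1/0.26544 = 3.767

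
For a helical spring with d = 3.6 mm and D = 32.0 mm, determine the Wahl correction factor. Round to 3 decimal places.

1.164

C = D/d = 32.0/3.6 = 8.8889
K_W = (4C−1)/(4C−4) + 0.615/C = 34.556/31.556 + 0.0692 = 1.1643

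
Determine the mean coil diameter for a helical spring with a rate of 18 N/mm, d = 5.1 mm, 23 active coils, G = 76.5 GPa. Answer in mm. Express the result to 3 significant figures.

25.0 mm

D = (Gd⁴/(8N_a·k))^(1/3) = (76.5×10³·5.1⁴/(8·23·18))^(1/3)
  = (15626.1)^(1/3) = 25.0006 mm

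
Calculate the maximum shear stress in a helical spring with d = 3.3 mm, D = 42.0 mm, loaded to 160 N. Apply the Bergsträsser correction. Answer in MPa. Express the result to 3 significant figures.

526 MPa

Spring index C = D/d = 42.0/3.3 = 12.7273
K_B = (4C+2)/(4C−3) = 52.909/47.909 = 1.1044
τ₀ = 8FD/(πd³) = 8·160·42.0/(π·3.3³) = 53760/112.9 = 476.18 MPa
τ_max = K·τ₀ = 1.1044 × 476.18 = 525.87 MPa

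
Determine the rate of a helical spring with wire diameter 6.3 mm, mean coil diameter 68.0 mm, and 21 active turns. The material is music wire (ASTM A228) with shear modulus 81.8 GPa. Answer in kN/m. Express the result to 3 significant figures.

k = Gd⁴/(8D³N_a) = (81.8×10³ × 6.3⁴) / (8 × 68.0³ × 21)
  = 1.28859e+08 / 5.28246e+07 = 2.4394 N/mm

2.44 kN/m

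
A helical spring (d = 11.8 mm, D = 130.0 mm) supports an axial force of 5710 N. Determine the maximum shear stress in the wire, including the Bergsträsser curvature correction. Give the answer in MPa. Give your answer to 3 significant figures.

Spring index C = D/d = 130.0/11.8 = 11.0169
K_B = (4C+2)/(4C−3) = 46.068/41.068 = 1.1217
τ₀ = 8FD/(πd³) = 8·5710·130.0/(π·11.8³) = 5.9384e+06/5161.7 = 1150.5 MPa
τ_max = K·τ₀ = 1.1217 × 1150.5 = 1290.5 MPa

1290 MPa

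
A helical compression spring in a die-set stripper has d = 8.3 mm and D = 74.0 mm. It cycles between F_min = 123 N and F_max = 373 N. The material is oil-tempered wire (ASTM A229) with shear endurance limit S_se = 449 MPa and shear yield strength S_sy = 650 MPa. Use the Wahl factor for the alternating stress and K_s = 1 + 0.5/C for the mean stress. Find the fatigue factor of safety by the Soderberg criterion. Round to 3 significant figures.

4.17

C = D/d = 74.0/8.3 = 8.9157; K_W = (4C−1)/(4C−4)+0.615/C = 1.1637; K_s = 1+0.5/C = 1.0561
F_a = (F_max−F_min)/2 = 125 N; F_m = (F_max+F_min)/2 = 248 N
τ_a = K_W·8F_aD/(πd³) = 1.1637 × 41.195 = 47.94 MPa
τ_m = K_s·8F_mD/(πd³) = 1.0561 × 81.731 = 86.315 MPa
Soderberg: 1/n_f = τ_a/S_se + τ_m/S_sy = 47.94/449 + 86.315/650 = 0.10677 + 0.13279 = 0.23956
n_f = 1/0.23956 = 4.174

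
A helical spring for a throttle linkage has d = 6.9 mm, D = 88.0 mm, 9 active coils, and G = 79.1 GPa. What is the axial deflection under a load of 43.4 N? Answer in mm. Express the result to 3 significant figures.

11.9 mm

k = Gd⁴/(8D³N_a) = (79.1×10³)(6.9⁴)/(8·88.0³·9) = 3.6542 N/mm
δ = F/k = 43.4 / 3.6542 = 11.877 mm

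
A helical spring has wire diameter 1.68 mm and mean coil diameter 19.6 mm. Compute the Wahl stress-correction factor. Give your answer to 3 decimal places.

1.123

C = D/d = 19.6/1.68 = 11.6667
K_W = (4C−1)/(4C−4) + 0.615/C = 45.667/42.667 + 0.0527 = 1.1230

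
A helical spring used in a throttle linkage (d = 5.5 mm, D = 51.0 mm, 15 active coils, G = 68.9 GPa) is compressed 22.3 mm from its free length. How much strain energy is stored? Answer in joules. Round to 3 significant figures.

k = Gd⁴/(8D³N_a) = (68.9×10³)(5.5⁴)/(8·51.0³·15) = 3.9608 N/mm
U = ½kδ² = 0.5 × 3.9608 × 22.3² = 984.82 N·mm = 0.98482 J

0.985 J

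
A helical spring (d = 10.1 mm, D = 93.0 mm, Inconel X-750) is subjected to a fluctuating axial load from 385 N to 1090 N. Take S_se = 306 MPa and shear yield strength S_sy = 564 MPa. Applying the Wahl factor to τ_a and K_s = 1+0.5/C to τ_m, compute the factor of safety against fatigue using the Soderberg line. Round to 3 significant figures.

C = D/d = 93.0/10.1 = 9.2079; K_W = (4C−1)/(4C−4)+0.615/C = 1.1582; K_s = 1+0.5/C = 1.0543
F_a = (F_max−F_min)/2 = 352.5 N; F_m = (F_max+F_min)/2 = 737.5 N
τ_a = K_W·8F_aD/(πd³) = 1.1582 × 81.025 = 93.84 MPa
τ_m = K_s·8F_mD/(πd³) = 1.0543 × 169.52 = 178.73 MPa
Soderberg: 1/n_f = τ_a/S_se + τ_m/S_sy = 93.84/306 + 178.73/564 = 0.30667 + 0.31689 = 0.62356
n_f = 1/0.62356 = 1.604

1.60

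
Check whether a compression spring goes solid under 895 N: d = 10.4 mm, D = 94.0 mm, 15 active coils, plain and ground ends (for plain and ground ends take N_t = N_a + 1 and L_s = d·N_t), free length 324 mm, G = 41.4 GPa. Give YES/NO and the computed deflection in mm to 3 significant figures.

k = Gd⁴/(8D³N_a) = (41.4×10³)(10.4⁴)/(8·94.0³·15) = 4.8592 N/mm
N_t = 16; L_s = 10.4·16 = 166.4 mm; δ_solid = L₀ − L_s = 324 − 166.4 = 157.6 mm
δ = F/k = 895/4.8592 = 184.18 mm
δ ≥ δ_solid → spring goes solid

YES, δ = 184 mm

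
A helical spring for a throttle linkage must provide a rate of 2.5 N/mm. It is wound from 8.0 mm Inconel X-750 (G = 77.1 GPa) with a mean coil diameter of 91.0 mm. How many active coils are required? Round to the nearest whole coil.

N_a = Gd⁴/(8D³k) = (77.1×10³ × 8.0⁴)/(8 × 91.0³ × 2.5)
    = 3.15802e+08 / 1.50714e+07 = 20.95 → 21 coils

21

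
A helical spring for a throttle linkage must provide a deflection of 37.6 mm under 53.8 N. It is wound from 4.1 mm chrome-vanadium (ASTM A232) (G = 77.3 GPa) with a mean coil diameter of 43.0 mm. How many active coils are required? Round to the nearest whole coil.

24

Required rate k = F/δ = 53.8/37.6 = 1.4309 N/mm
N_a = Gd⁴/(8D³k) = (77.3×10³ × 4.1⁴)/(8 × 43.0³ × 1.4309)
    = 2.18431e+07 / 910101 = 24 → 24 coils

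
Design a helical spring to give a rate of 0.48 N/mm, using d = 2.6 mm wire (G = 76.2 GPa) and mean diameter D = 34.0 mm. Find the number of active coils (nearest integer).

23

N_a = Gd⁴/(8D³k) = (76.2×10³ × 2.6⁴)/(8 × 34.0³ × 0.48)
    = 3.48216e+06 / 150927 = 23.07 → 23 coils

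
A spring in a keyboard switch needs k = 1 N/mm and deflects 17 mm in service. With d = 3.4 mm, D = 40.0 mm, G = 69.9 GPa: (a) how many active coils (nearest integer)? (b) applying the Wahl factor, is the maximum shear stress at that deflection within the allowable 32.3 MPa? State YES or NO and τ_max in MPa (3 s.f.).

N_a = Gd⁴/(8D³k) = (69.9×10³)(3.4⁴)/(8·40.0³·1) = 18.24 → N_a = 18
Actual rate k = Gd⁴/(8D³·18) = 1.0136 N/mm
Working load F = kδ = 1.0136·17 = 17.231 N
C = 40.0/3.4 = 11.7647; K_W = (4C−1)/(4C−4)+0.615/C = 1.1219
τ_max = K_W·8FD/(πd³) = 1.1219·44.654 = 50.1 MPa
τ_max > 32.3 MPa → exceeds allowable

(a) 18 coils; (b) NO, τ_max = 50.1 MPa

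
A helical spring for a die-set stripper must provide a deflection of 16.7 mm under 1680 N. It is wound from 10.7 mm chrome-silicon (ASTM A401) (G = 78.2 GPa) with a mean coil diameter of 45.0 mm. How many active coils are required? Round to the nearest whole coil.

14

Required rate k = F/δ = 1680/16.7 = 100.6 N/mm
N_a = Gd⁴/(8D³k) = (78.2×10³ × 10.7⁴)/(8 × 45.0³ × 100.6)
    = 1.02504e+09 / 7.33365e+07 = 13.98 → 14 coils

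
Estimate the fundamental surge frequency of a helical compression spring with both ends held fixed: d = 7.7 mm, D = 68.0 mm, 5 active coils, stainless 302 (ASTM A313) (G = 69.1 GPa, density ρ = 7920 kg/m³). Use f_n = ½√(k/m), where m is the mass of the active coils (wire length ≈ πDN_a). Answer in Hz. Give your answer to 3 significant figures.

k = Gd⁴/(8D³N_a) = (69.1×10³)(7.7⁴)/(8·68.0³·5) = 19.313 N/mm = 19313 N/m
Wire length L = πDN_a = π·68.0·5 = 1068.1 mm
m = ρ·(πd²/4)·L = 7920 × 46.566×10⁻⁶ m² × 1.0681 m = 0.39394 kg
f_n = ½√(k/m) = 0.5·√(19313/0.39394) = 0.5·√(49026) = 110.71 Hz

111 Hz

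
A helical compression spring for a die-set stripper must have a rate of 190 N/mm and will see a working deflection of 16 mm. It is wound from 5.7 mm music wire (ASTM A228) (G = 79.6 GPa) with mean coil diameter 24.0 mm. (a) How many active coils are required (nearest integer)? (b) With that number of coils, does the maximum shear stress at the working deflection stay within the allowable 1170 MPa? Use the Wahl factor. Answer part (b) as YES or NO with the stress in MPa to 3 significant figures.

(a) 4 coils; (b) NO, τ_max = 1380 MPa

N_a = Gd⁴/(8D³k) = (79.6×10³)(5.7⁴)/(8·24.0³·190) = 3.999 → N_a = 4
Actual rate k = Gd⁴/(8D³·4) = 189.95 N/mm
Working load F = kδ = 189.95·16 = 3039.1 N
C = 24.0/5.7 = 4.2105; K_W = (4C−1)/(4C−4)+0.615/C = 1.3797
τ_max = K_W·8FD/(πd³) = 1.3797·1002.9 = 1383.7 MPa
τ_max > 1170 MPa → exceeds allowable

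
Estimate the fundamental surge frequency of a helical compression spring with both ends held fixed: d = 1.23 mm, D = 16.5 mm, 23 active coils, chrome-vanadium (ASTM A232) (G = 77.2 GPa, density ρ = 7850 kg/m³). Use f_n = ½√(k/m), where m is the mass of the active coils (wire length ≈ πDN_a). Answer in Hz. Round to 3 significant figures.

k = Gd⁴/(8D³N_a) = (77.2×10³)(1.23⁴)/(8·16.5³·23) = 0.21378 N/mm = 213.78 N/m
Wire length L = πDN_a = π·16.5·23 = 1192.2 mm
m = ρ·(πd²/4)·L = 7850 × 1.1882×10⁻⁶ m² × 1.1922 m = 0.011121 kg
f_n = ½√(k/m) = 0.5·√(213.78/0.011121) = 0.5·√(19224) = 69.325 Hz

69.3 Hz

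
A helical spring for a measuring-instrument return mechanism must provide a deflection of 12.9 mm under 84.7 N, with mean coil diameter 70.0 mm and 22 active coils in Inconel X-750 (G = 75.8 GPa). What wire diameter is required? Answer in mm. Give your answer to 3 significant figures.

Required rate k = F/δ = 84.7/12.9 = 6.5659 N/mm
d = (8D³N_a·k / G)^(1/4) = (8·70.0³·22·6.5659 / (75.8×10³))^0.25
  = (5229.2)^0.25 = 8.5037 mm

8.50 mm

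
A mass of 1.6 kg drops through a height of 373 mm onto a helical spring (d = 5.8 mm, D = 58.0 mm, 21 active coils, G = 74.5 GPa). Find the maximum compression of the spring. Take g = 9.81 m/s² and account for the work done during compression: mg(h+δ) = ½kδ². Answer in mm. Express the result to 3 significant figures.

73.9 mm

k = Gd⁴/(8D³N_a) = (74.5×10³)(5.8⁴)/(8·58.0³·21) = 2.572 N/mm
W = mg = 1.6 × 9.81 = 15.696 N
½kδ² − Wδ − Wh = 0 → δ = (W + √(W² + 2kWh))/k
δ = (15.696 + √(246.36 + 30116.4))/2.572 = (15.696 + 174.25)/2.572 = 73.85 mm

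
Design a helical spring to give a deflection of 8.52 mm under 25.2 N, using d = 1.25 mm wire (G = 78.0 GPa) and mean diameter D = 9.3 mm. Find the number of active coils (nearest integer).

Required rate k = F/δ = 25.2/8.52 = 2.9577 N/mm
N_a = Gd⁴/(8D³k) = (78.0×10³ × 1.25⁴)/(8 × 9.3³ × 2.9577)
    = 190430 / 19032.7 = 10.01 → 10 coils

10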